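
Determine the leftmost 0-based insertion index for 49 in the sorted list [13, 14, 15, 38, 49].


List is sorted: [13, 14, 15, 38, 49]
We need the leftmost position where 49 can be inserted, i.e. the first index whose element is >= 49 (or the end of the list if none is).
Binary search with low=0, high=5 (0-based indices):
  low=0, high=5, mid=2: a[2]=15 < 49, so low = 3
  low=3, high=5, mid=4: a[4]=49 >= 49, so high = 4
  low=3, high=4, mid=3: a[3]=38 < 49, so low = 4
Now low = high = 4, so the insertion index is 4.
Final answer: 4


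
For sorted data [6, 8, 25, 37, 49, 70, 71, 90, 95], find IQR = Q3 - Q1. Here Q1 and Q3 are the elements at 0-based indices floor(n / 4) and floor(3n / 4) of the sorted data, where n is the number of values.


The data has n = 9 elements.
Q1 index = floor(9 / 4) = floor(2.25) = 2; Q3 index = floor(3 * 9 / 4) = floor(6.75) = 6
Q1 = element at index 2 = 25
Q3 = element at index 6 = 71
IQR = 71 - 25 = 46
Final answer: 46


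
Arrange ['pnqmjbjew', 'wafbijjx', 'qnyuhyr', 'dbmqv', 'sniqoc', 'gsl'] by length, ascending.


Compute lengths:
  'pnqmjbjew' has length 9
  'wafbijjx' has length 8
  'qnyuhyr' has length 7
  'dbmqv' has length 5
  'sniqoc' has length 6
  'gsl' has length 3
Lengths in increasing order: 3 < 5 < 6 < 7 < 8 < 9
Listing the words in that order gives the answer.
Final answer: ['gsl', 'dbmqv', 'sniqoc', 'qnyuhyr', 'wafbijjx', 'pnqmjbjew']


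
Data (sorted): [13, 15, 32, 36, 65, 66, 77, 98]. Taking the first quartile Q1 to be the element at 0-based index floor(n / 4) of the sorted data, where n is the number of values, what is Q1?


The list has n = 8 elements.
Q1 index = floor(8 / 4) = floor(2) = 2
Counting from index 0 in the sorted data, the element at index 2 is 32.
Final answer: 32


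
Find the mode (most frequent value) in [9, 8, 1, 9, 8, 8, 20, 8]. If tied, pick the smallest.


Count the frequency of each value:
  1 appears 1 time(s)
  8 appears 4 time(s)
  9 appears 2 time(s)
  20 appears 1 time(s)
Maximum frequency is 4.
Only 8 reaches that frequency, so it is the mode.
Final answer: 8


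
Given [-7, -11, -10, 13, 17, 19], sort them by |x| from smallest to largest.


Compute absolute values:
  |-7| = 7
  |-11| = 11
  |-10| = 10
  |13| = 13
  |17| = 17
  |19| = 19
Absolute values in increasing order: 7 < 10 < 11 < 13 < 17 < 19
Listing the original numbers in that order gives the answer.
Final answer: [-7, -10, -11, 13, 17, 19]


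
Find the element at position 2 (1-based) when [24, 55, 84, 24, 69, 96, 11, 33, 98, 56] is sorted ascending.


Sort ascending: [11, 24, 24, 33, 55, 56, 69, 84, 96, 98]
The 2nd element (1-indexed) is at index 1.
Value = 24
Final answer: 24


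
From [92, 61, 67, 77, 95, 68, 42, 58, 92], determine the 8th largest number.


Sort descending: [95, 92, 92, 77, 68, 67, 61, 58, 42]
The 8th element (1-indexed) is at index 7.
Value = 58
Final answer: 58


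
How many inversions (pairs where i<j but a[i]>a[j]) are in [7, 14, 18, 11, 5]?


For each element, count the later elements that are smaller than it:
  7 (index 0): smaller elements after it = [5] -> 1
  14 (index 1): smaller elements after it = [11, 5] -> 2
  18 (index 2): smaller elements after it = [11, 5] -> 2
  11 (index 3): smaller elements after it = [5] -> 1
Total inversions = 1 + 2 + 2 + 1 = 6
Final answer: 6


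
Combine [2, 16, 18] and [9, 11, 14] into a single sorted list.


List A: [2, 16, 18]
List B: [9, 11, 14]
Repeatedly compare the front elements and take the smaller:
  2 vs 9 -> take 2
  16 vs 9 -> take 9
  16 vs 11 -> take 11
  16 vs 14 -> take 14
  B is exhausted; append the rest of A: [16, 18]
Final answer: [2, 9, 11, 14, 16, 18]


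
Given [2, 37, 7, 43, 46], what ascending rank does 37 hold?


Sort ascending: [2, 7, 37, 43, 46]
Find 37 in the sorted list.
37 is at position 3 (1-indexed).
Final answer: 3


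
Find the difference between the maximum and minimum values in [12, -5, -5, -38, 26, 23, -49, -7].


Maximum value: 26
Minimum value: -49
Range = 26 - (-49) = 75
Final answer: 75


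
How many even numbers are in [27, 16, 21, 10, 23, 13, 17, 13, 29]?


Check each element:
  27 is odd
  16 is even
  21 is odd
  10 is even
  23 is odd
  13 is odd
  17 is odd
  13 is odd
  29 is odd
Evens: [16, 10]
Count of evens = 2
Final answer: 2


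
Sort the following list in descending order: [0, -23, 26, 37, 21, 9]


Original list: [0, -23, 26, 37, 21, 9]
Repeatedly take the largest remaining element:
  Remaining [0, -23, 26, 37, 21, 9] -> largest is 37
  Remaining [0, -23, 26, 21, 9] -> largest is 26
  Remaining [0, -23, 21, 9] -> largest is 21
  Remaining [0, -23, 9] -> largest is 9
  Remaining [0, -23] -> largest is 0
  Remaining [-23] -> largest is -23
Collecting the picks in order gives the descending list.
Final answer: [37, 26, 21, 9, 0, -23]


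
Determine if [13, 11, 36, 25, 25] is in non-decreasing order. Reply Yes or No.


Check consecutive pairs:
  13 <= 11? False
  11 <= 36? True
  36 <= 25? False
  25 <= 25? True
2 consecutive pair(s) are out of order, so the list is not sorted.
Final answer: No


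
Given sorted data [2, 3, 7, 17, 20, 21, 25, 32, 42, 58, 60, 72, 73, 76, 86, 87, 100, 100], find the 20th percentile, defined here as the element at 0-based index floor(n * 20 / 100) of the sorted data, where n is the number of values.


The dataset has n = 18 elements.
Index = floor(18 * 20 / 100) = floor(360 / 100) = floor(3.6) = 3
Counting from index 0 in the sorted data, the element at index 3 is 17.
Final answer: 17


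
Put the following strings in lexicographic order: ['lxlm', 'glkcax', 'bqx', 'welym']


Compare strings character by character (the first differing letter decides):
  'bqx' < 'glkcax' since 'b' < 'g' at position 1
  'glkcax' < 'lxlm' since 'g' < 'l' at position 1
  'lxlm' < 'welym' since 'l' < 'w' at position 1
Chaining these comparisons gives the alphabetical order.
Final answer: ['bqx', 'glkcax', 'lxlm', 'welym']


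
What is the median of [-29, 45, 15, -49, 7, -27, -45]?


First, sort the list: [-49, -45, -29, -27, 7, 15, 45]
The list has 7 elements (odd count).
The middle index is 3 (0-based), and the element there is -27.
Final answer: -27


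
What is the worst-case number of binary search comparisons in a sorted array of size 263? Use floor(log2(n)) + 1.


Binary search halves the search space each step.
Maximum comparisons = floor(log2(263)) + 1
log2(263) = 8.0389
floor(log2(263)) = 8, so 8 + 1 = 9
Final answer: 9


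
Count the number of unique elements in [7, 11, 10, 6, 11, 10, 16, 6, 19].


List all unique values:
Distinct values: [6, 7, 10, 11, 16, 19]
Count = 6
Final answer: 6


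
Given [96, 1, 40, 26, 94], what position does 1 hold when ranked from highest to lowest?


Sort descending: [96, 94, 40, 26, 1]
Find 1 in the sorted list.
1 is at position 5.
Final answer: 5


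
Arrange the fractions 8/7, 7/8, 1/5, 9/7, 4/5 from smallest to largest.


Convert to decimal for comparison:
  8/7 = 1.1429
  7/8 = 0.875
  1/5 = 0.2
  9/7 = 1.2857
  4/5 = 0.8
Decimals in increasing order: 0.2 < 0.8 < 0.875 < 1.1429 < 1.2857
Writing each back as its fraction gives the sorted order.
Final answer: 1/5, 4/5, 7/8, 8/7, 9/7


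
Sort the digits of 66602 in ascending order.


The number 66602 has digits: 6, 6, 6, 0, 2
Sorted: 0, 2, 6, 6, 6
Joining the sorted digits gives the result.
Final answer: 02666


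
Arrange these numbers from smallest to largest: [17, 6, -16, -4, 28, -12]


Original list: [17, 6, -16, -4, 28, -12]
Repeatedly take the smallest remaining element:
  Remaining [17, 6, -16, -4, 28, -12] -> smallest is -16
  Remaining [17, 6, -4, 28, -12] -> smallest is -12
  Remaining [17, 6, -4, 28] -> smallest is -4
  Remaining [17, 6, 28] -> smallest is 6
  Remaining [17, 28] -> smallest is 17
  Remaining [28] -> smallest is 28
Collecting the picks in order gives the sorted list.
Final answer: [-16, -12, -4, 6, 17, 28]


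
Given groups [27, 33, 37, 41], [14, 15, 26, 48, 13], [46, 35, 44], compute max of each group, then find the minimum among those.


Find max of each group:
  Group 1: [27, 33, 37, 41] -> max = 41
  Group 2: [14, 15, 26, 48, 13] -> max = 48
  Group 3: [46, 35, 44] -> max = 46
Maxes: [41, 48, 46]
Minimum of maxes = 41
Final answer: 41


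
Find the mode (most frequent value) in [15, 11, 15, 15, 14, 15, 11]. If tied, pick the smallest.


Count the frequency of each value:
  11 appears 2 time(s)
  14 appears 1 time(s)
  15 appears 4 time(s)
Maximum frequency is 4.
Only 15 reaches that frequency, so it is the mode.
Final answer: 15


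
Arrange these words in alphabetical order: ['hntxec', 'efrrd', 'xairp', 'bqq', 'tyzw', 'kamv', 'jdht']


Compare strings character by character (the first differing letter decides):
  'bqq' < 'efrrd' since 'b' < 'e' at position 1
  'efrrd' < 'hntxec' since 'e' < 'h' at position 1
  'hntxec' < 'jdht' since 'h' < 'j' at position 1
  'jdht' < 'kamv' since 'j' < 'k' at position 1
  'kamv' < 'tyzw' since 'k' < 't' at position 1
  'tyzw' < 'xairp' since 't' < 'x' at position 1
Chaining these comparisons gives the alphabetical order.
Final answer: ['bqq', 'efrrd', 'hntxec', 'jdht', 'kamv', 'tyzw', 'xairp']


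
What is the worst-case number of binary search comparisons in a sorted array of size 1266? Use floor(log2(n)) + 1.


Binary search halves the search space each step.
Maximum comparisons = floor(log2(1266)) + 1
log2(1266) = 10.3061
floor(log2(1266)) = 10, so 10 + 1 = 11
Final answer: 11


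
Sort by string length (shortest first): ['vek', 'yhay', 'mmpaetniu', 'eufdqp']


Compute lengths:
  'vek' has length 3
  'yhay' has length 4
  'mmpaetniu' has length 9
  'eufdqp' has length 6
Lengths in increasing order: 3 < 4 < 6 < 9
Listing the words in that order gives the answer.
Final answer: ['vek', 'yhay', 'eufdqp', 'mmpaetniu']


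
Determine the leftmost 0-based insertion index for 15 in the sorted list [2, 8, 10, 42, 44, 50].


List is sorted: [2, 8, 10, 42, 44, 50]
We need the leftmost position where 15 can be inserted, i.e. the first index whose element is >= 15 (or the end of the list if none is).
Binary search with low=0, high=6 (0-based indices):
  low=0, high=6, mid=3: a[3]=42 >= 15, so high = 3
  low=0, high=3, mid=1: a[1]=8 < 15, so low = 2
  low=2, high=3, mid=2: a[2]=10 < 15, so low = 3
Now low = high = 3, so the insertion index is 3.
Final answer: 3


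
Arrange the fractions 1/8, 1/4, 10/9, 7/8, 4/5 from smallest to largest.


Convert to decimal for comparison:
  1/8 = 0.125
  1/4 = 0.25
  10/9 = 1.1111
  7/8 = 0.875
  4/5 = 0.8
Decimals in increasing order: 0.125 < 0.25 < 0.8 < 0.875 < 1.1111
Writing each back as its fraction gives the sorted order.
Final answer: 1/8, 1/4, 4/5, 7/8, 10/9


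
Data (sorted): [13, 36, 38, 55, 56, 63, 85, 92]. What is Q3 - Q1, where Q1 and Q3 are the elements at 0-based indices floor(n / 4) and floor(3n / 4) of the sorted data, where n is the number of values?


The data has n = 8 elements.
Q1 index = floor(8 / 4) = floor(2) = 2; Q3 index = floor(3 * 8 / 4) = floor(6) = 6
Q1 = element at index 2 = 38
Q3 = element at index 6 = 85
IQR = 85 - 38 = 47
Final answer: 47


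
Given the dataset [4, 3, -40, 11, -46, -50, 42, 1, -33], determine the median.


First, sort the list: [-50, -46, -40, -33, 1, 3, 4, 11, 42]
The list has 9 elements (odd count).
The middle index is 4 (0-based), and the element there is 1.
Final answer: 1


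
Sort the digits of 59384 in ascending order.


The number 59384 has digits: 5, 9, 3, 8, 4
Sorted: 3, 4, 5, 8, 9
Joining the sorted digits gives the result.
Final answer: 34589


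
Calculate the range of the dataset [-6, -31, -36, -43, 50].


Maximum value: 50
Minimum value: -43
Range = 50 - (-43) = 93
Final answer: 93


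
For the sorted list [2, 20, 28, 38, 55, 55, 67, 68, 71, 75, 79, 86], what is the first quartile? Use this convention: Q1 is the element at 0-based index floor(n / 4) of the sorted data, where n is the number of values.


The list has n = 12 elements.
Q1 index = floor(12 / 4) = floor(3) = 3
Counting from index 0 in the sorted data, the element at index 3 is 38.
Final answer: 38


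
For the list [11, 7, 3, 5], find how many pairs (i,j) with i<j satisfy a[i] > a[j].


For each element, count the later elements that are smaller than it:
  11 (index 0): smaller elements after it = [7, 3, 5] -> 3
  7 (index 1): smaller elements after it = [3, 5] -> 2
  3 (index 2): smaller elements after it = [] -> 0
Total inversions = 3 + 2 + 0 = 5
Final answer: 5


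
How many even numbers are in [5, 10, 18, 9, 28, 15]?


Check each element:
  5 is odd
  10 is even
  18 is even
  9 is odd
  28 is even
  15 is odd
Evens: [10, 18, 28]
Count of evens = 3
Final answer: 3


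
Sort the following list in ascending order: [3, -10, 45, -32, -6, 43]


Original list: [3, -10, 45, -32, -6, 43]
Repeatedly take the smallest remaining element:
  Remaining [3, -10, 45, -32, -6, 43] -> smallest is -32
  Remaining [3, -10, 45, -6, 43] -> smallest is -10
  Remaining [3, 45, -6, 43] -> smallest is -6
  Remaining [3, 45, 43] -> smallest is 3
  Remaining [45, 43] -> smallest is 43
  Remaining [45] -> smallest is 45
Collecting the picks in order gives the sorted list.
Final answer: [-32, -10, -6, 3, 43, 45]


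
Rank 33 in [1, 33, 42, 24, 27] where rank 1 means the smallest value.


Sort ascending: [1, 24, 27, 33, 42]
Find 33 in the sorted list.
33 is at position 4 (1-indexed).
Final answer: 4


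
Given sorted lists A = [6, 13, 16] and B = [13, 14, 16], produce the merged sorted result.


List A: [6, 13, 16]
List B: [13, 14, 16]
Repeatedly compare the front elements and take the smaller:
  6 vs 13 -> take 6
  13 vs 13 -> take 13
  16 vs 13 -> take 13
  16 vs 14 -> take 14
  16 vs 16 -> take 16
  A is exhausted; append the rest of B: [16]
Final answer: [6, 13, 13, 14, 16, 16]


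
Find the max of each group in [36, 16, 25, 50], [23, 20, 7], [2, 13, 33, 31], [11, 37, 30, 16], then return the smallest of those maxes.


Find max of each group:
  Group 1: [36, 16, 25, 50] -> max = 50
  Group 2: [23, 20, 7] -> max = 23
  Group 3: [2, 13, 33, 31] -> max = 33
  Group 4: [11, 37, 30, 16] -> max = 37
Maxes: [50, 23, 33, 37]
Minimum of maxes = 23
Final answer: 23


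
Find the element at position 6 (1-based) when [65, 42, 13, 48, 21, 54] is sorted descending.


Sort descending: [65, 54, 48, 42, 21, 13]
The 6th element (1-indexed) is at index 5.
Value = 13
Final answer: 13


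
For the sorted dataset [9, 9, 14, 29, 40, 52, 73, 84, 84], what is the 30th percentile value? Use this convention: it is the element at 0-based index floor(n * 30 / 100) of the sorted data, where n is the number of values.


The dataset has n = 9 elements.
Index = floor(9 * 30 / 100) = floor(270 / 100) = floor(2.7) = 2
Counting from index 0 in the sorted data, the element at index 2 is 14.
Final answer: 14


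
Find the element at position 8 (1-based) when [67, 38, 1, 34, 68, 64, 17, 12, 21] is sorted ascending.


Sort ascending: [1, 12, 17, 21, 34, 38, 64, 67, 68]
The 8th element (1-indexed) is at index 7.
Value = 67
Final answer: 67


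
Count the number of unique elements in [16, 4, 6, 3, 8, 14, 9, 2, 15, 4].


List all unique values:
Distinct values: [2, 3, 4, 6, 8, 9, 14, 15, 16]
Count = 9
Final answer: 9


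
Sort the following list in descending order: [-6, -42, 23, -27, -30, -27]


Original list: [-6, -42, 23, -27, -30, -27]
Repeatedly take the largest remaining element:
  Remaining [-6, -42, 23, -27, -30, -27] -> largest is 23
  Remaining [-6, -42, -27, -30, -27] -> largest is -6
  Remaining [-42, -27, -30, -27] -> largest is -27
  Remaining [-42, -30, -27] -> largest is -27
  Remaining [-42, -30] -> largest is -30
  Remaining [-42] -> largest is -42
Collecting the picks in order gives the descending list.
Final answer: [23, -6, -27, -27, -30, -42]


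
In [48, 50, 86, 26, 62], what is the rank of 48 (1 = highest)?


Sort descending: [86, 62, 50, 48, 26]
Find 48 in the sorted list.
48 is at position 4.
Final answer: 4


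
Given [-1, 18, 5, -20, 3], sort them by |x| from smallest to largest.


Compute absolute values:
  |-1| = 1
  |18| = 18
  |5| = 5
  |-20| = 20
  |3| = 3
Absolute values in increasing order: 1 < 3 < 5 < 18 < 20
Listing the original numbers in that order gives the answer.
Final answer: [-1, 3, 5, 18, -20]


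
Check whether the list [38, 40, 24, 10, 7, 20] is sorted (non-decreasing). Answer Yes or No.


Check consecutive pairs:
  38 <= 40? True
  40 <= 24? False
  24 <= 10? False
  10 <= 7? False
  7 <= 20? True
3 consecutive pair(s) are out of order, so the list is not sorted.
Final answer: No


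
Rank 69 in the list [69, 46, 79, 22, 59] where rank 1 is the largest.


Sort descending: [79, 69, 59, 46, 22]
Find 69 in the sorted list.
69 is at position 2.
Final answer: 2


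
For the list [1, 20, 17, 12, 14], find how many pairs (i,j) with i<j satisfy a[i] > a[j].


For each element, count the later elements that are smaller than it:
  1 (index 0): smaller elements after it = [] -> 0
  20 (index 1): smaller elements after it = [17, 12, 14] -> 3
  17 (index 2): smaller elements after it = [12, 14] -> 2
  12 (index 3): smaller elements after it = [] -> 0
Total inversions = 0 + 3 + 2 + 0 = 5
Final answer: 5


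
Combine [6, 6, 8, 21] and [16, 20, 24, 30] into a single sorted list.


List A: [6, 6, 8, 21]
List B: [16, 20, 24, 30]
Repeatedly compare the front elements and take the smaller:
  6 vs 16 -> take 6
  6 vs 16 -> take 6
  8 vs 16 -> take 8
  21 vs 16 -> take 16
  21 vs 20 -> take 20
  21 vs 24 -> take 21
  A is exhausted; append the rest of B: [24, 30]
Final answer: [6, 6, 8, 16, 20, 21, 24, 30]


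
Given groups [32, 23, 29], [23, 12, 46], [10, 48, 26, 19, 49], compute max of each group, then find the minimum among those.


Find max of each group:
  Group 1: [32, 23, 29] -> max = 32
  Group 2: [23, 12, 46] -> max = 46
  Group 3: [10, 48, 26, 19, 49] -> max = 49
Maxes: [32, 46, 49]
Minimum of maxes = 32
Final answer: 32


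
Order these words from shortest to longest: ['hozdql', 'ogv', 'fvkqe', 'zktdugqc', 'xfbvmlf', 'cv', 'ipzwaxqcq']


Compute lengths:
  'hozdql' has length 6
  'ogv' has length 3
  'fvkqe' has length 5
  'zktdugqc' has length 8
  'xfbvmlf' has length 7
  'cv' has length 2
  'ipzwaxqcq' has length 9
Lengths in increasing order: 2 < 3 < 5 < 6 < 7 < 8 < 9
Listing the words in that order gives the answer.
Final answer: ['cv', 'ogv', 'fvkqe', 'hozdql', 'xfbvmlf', 'zktdugqc', 'ipzwaxqcq']


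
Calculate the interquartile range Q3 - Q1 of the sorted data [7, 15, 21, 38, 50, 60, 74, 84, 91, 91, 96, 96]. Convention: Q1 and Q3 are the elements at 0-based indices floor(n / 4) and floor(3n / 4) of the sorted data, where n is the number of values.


The data has n = 12 elements.
Q1 index = floor(12 / 4) = floor(3) = 3; Q3 index = floor(3 * 12 / 4) = floor(9) = 9
Q1 = element at index 3 = 38
Q3 = element at index 9 = 91
IQR = 91 - 38 = 53
Final answer: 53


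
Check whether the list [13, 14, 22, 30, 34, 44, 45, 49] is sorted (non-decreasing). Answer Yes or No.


Check consecutive pairs:
  13 <= 14? True
  14 <= 22? True
  22 <= 30? True
  30 <= 34? True
  34 <= 44? True
  44 <= 45? True
  45 <= 49? True
Every consecutive pair is in order, so the list is non-decreasing.
Final answer: Yes


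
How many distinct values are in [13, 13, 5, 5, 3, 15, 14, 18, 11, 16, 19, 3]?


List all unique values:
Distinct values: [3, 5, 11, 13, 14, 15, 16, 18, 19]
Count = 9
Final answer: 9


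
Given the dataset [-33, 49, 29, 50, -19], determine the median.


First, sort the list: [-33, -19, 29, 49, 50]
The list has 5 elements (odd count).
The middle index is 2 (0-based), and the element there is 29.
Final answer: 29


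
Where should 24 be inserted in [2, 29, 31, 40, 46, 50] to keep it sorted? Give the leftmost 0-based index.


List is sorted: [2, 29, 31, 40, 46, 50]
We need the leftmost position where 24 can be inserted, i.e. the first index whose element is >= 24 (or the end of the list if none is).
Binary search with low=0, high=6 (0-based indices):
  low=0, high=6, mid=3: a[3]=40 >= 24, so high = 3
  low=0, high=3, mid=1: a[1]=29 >= 24, so high = 1
  low=0, high=1, mid=0: a[0]=2 < 24, so low = 1
Now low = high = 1, so the insertion index is 1.
Final answer: 1


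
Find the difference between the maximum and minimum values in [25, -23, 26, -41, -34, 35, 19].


Maximum value: 35
Minimum value: -41
Range = 35 - (-41) = 76
Final answer: 76


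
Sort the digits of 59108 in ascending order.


The number 59108 has digits: 5, 9, 1, 0, 8
Sorted: 0, 1, 5, 8, 9
Joining the sorted digits gives the result.
Final answer: 01589


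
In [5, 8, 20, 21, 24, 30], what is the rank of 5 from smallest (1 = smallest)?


Sort ascending: [5, 8, 20, 21, 24, 30]
Find 5 in the sorted list.
5 is at position 1 (1-indexed).
Final answer: 1


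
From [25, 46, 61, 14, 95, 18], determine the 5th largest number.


Sort descending: [95, 61, 46, 25, 18, 14]
The 5th element (1-indexed) is at index 4.
Value = 18
Final answer: 18


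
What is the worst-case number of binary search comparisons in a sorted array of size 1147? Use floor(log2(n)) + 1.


Binary search halves the search space each step.
Maximum comparisons = floor(log2(1147)) + 1
log2(1147) = 10.1636
floor(log2(1147)) = 10, so 10 + 1 = 11
Final answer: 11


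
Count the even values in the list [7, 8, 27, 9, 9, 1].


Check each element:
  7 is odd
  8 is even
  27 is odd
  9 is odd
  9 is odd
  1 is odd
Evens: [8]
Count of evens = 1
Final answer: 1


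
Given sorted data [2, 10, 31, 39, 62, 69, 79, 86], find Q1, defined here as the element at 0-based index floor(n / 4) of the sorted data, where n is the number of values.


The list has n = 8 elements.
Q1 index = floor(8 / 4) = floor(2) = 2
Counting from index 0 in the sorted data, the element at index 2 is 31.
Final answer: 31


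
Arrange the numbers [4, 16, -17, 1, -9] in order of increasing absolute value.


Compute absolute values:
  |4| = 4
  |16| = 16
  |-17| = 17
  |1| = 1
  |-9| = 9
Absolute values in increasing order: 1 < 4 < 9 < 16 < 17
Listing the original numbers in that order gives the answer.
Final answer: [1, 4, -9, 16, -17]


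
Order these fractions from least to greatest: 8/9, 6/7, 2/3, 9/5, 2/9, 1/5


Convert to decimal for comparison:
  8/9 = 0.8889
  6/7 = 0.8571
  2/3 = 0.6667
  9/5 = 1.8
  2/9 = 0.2222
  1/5 = 0.2
Decimals in increasing order: 0.2 < 0.2222 < 0.6667 < 0.8571 < 0.8889 < 1.8
Writing each back as its fraction gives the sorted order.
Final answer: 1/5, 2/9, 2/3, 6/7, 8/9, 9/5


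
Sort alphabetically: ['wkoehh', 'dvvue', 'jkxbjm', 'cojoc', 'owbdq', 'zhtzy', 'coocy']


Compare strings character by character (the first differing letter decides):
  'cojoc' < 'coocy' since 'j' < 'o' at position 3
  'coocy' < 'dvvue' since 'c' < 'd' at position 1
  'dvvue' < 'jkxbjm' since 'd' < 'j' at position 1
  'jkxbjm' < 'owbdq' since 'j' < 'o' at position 1
  'owbdq' < 'wkoehh' since 'o' < 'w' at position 1
  'wkoehh' < 'zhtzy' since 'w' < 'z' at position 1
Chaining these comparisons gives the alphabetical order.
Final answer: ['cojoc', 'coocy', 'dvvue', 'jkxbjm', 'owbdq', 'wkoehh', 'zhtzy']


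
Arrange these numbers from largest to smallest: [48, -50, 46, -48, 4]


Original list: [48, -50, 46, -48, 4]
Repeatedly take the largest remaining element:
  Remaining [48, -50, 46, -48, 4] -> largest is 48
  Remaining [-50, 46, -48, 4] -> largest is 46
  Remaining [-50, -48, 4] -> largest is 4
  Remaining [-50, -48] -> largest is -48
  Remaining [-50] -> largest is -50
Collecting the picks in order gives the descending list.
Final answer: [48, 46, 4, -48, -50]


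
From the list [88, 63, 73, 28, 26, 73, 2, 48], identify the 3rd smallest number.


Sort ascending: [2, 26, 28, 48, 63, 73, 73, 88]
The 3rd element (1-indexed) is at index 2.
Value = 28
Final answer: 28


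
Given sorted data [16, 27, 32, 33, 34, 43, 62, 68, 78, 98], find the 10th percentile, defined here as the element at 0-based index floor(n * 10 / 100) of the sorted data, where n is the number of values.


The dataset has n = 10 elements.
Index = floor(10 * 10 / 100) = floor(100 / 100) = floor(1) = 1
Counting from index 0 in the sorted data, the element at index 1 is 27.
Final answer: 27


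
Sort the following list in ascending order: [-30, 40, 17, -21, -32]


Original list: [-30, 40, 17, -21, -32]
Repeatedly take the smallest remaining element:
  Remaining [-30, 40, 17, -21, -32] -> smallest is -32
  Remaining [-30, 40, 17, -21] -> smallest is -30
  Remaining [40, 17, -21] -> smallest is -21
  Remaining [40, 17] -> smallest is 17
  Remaining [40] -> smallest is 40
Collecting the picks in order gives the sorted list.
Final answer: [-32, -30, -21, 17, 40]


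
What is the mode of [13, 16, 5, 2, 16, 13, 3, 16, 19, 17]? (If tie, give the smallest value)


Count the frequency of each value:
  2 appears 1 time(s)
  3 appears 1 time(s)
  5 appears 1 time(s)
  13 appears 2 time(s)
  16 appears 3 time(s)
  17 appears 1 time(s)
  19 appears 1 time(s)
Maximum frequency is 3.
Only 16 reaches that frequency, so it is the mode.
Final answer: 16


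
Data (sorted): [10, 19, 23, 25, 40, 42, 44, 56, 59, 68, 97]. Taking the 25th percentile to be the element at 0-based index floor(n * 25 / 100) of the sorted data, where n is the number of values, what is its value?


The dataset has n = 11 elements.
Index = floor(11 * 25 / 100) = floor(275 / 100) = floor(2.75) = 2
Counting from index 0 in the sorted data, the element at index 2 is 23.
Final answer: 23


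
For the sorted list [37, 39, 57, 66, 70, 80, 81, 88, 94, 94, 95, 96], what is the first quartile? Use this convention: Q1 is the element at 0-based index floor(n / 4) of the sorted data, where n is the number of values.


The list has n = 12 elements.
Q1 index = floor(12 / 4) = floor(3) = 3
Counting from index 0 in the sorted data, the element at index 3 is 66.
Final answer: 66


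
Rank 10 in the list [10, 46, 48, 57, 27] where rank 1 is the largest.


Sort descending: [57, 48, 46, 27, 10]
Find 10 in the sorted list.
10 is at position 5.
Final answer: 5


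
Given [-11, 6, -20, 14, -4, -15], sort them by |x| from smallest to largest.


Compute absolute values:
  |-11| = 11
  |6| = 6
  |-20| = 20
  |14| = 14
  |-4| = 4
  |-15| = 15
Absolute values in increasing order: 4 < 6 < 11 < 14 < 15 < 20
Listing the original numbers in that order gives the answer.
Final answer: [-4, 6, -11, 14, -15, -20]


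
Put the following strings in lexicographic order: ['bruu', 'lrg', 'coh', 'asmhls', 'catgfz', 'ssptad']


Compare strings character by character (the first differing letter decides):
  'asmhls' < 'bruu' since 'a' < 'b' at position 1
  'bruu' < 'catgfz' since 'b' < 'c' at position 1
  'catgfz' < 'coh' since 'a' < 'o' at position 2
  'coh' < 'lrg' since 'c' < 'l' at position 1
  'lrg' < 'ssptad' since 'l' < 's' at position 1
Chaining these comparisons gives the alphabetical order.
Final answer: ['asmhls', 'bruu', 'catgfz', 'coh', 'lrg', 'ssptad']


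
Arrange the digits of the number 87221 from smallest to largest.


The number 87221 has digits: 8, 7, 2, 2, 1
Sorted: 1, 2, 2, 7, 8
Joining the sorted digits gives the result.
Final answer: 12278


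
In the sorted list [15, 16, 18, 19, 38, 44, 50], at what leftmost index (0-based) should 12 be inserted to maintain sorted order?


List is sorted: [15, 16, 18, 19, 38, 44, 50]
We need the leftmost position where 12 can be inserted, i.e. the first index whose element is >= 12 (or the end of the list if none is).
Binary search with low=0, high=7 (0-based indices):
  low=0, high=7, mid=3: a[3]=19 >= 12, so high = 3
  low=0, high=3, mid=1: a[1]=16 >= 12, so high = 1
  low=0, high=1, mid=0: a[0]=15 >= 12, so high = 0
Now low = high = 0, so the insertion index is 0.
Final answer: 0


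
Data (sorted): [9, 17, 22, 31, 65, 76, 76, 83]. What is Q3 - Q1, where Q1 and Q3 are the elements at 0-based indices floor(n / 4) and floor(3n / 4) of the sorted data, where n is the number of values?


The data has n = 8 elements.
Q1 index = floor(8 / 4) = floor(2) = 2; Q3 index = floor(3 * 8 / 4) = floor(6) = 6
Q1 = element at index 2 = 22
Q3 = element at index 6 = 76
IQR = 76 - 22 = 54
Final answer: 54


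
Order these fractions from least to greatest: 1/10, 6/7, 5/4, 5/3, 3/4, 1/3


Convert to decimal for comparison:
  1/10 = 0.1
  6/7 = 0.8571
  5/4 = 1.25
  5/3 = 1.6667
  3/4 = 0.75
  1/3 = 0.3333
Decimals in increasing order: 0.1 < 0.3333 < 0.75 < 0.8571 < 1.25 < 1.6667
Writing each back as its fraction gives the sorted order.
Final answer: 1/10, 1/3, 3/4, 6/7, 5/4, 5/3


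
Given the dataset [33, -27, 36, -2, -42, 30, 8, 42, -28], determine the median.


First, sort the list: [-42, -28, -27, -2, 8, 30, 33, 36, 42]
The list has 9 elements (odd count).
The middle index is 4 (0-based), and the element there is 8.
Final answer: 8


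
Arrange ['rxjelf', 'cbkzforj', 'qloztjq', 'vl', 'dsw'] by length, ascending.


Compute lengths:
  'rxjelf' has length 6
  'cbkzforj' has length 8
  'qloztjq' has length 7
  'vl' has length 2
  'dsw' has length 3
Lengths in increasing order: 2 < 3 < 6 < 7 < 8
Listing the words in that order gives the answer.
Final answer: ['vl', 'dsw', 'rxjelf', 'qloztjq', 'cbkzforj']


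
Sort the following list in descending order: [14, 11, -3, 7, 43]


Original list: [14, 11, -3, 7, 43]
Repeatedly take the largest remaining element:
  Remaining [14, 11, -3, 7, 43] -> largest is 43
  Remaining [14, 11, -3, 7] -> largest is 14
  Remaining [11, -3, 7] -> largest is 11
  Remaining [-3, 7] -> largest is 7
  Remaining [-3] -> largest is -3
Collecting the picks in order gives the descending list.
Final answer: [43, 14, 11, 7, -3]


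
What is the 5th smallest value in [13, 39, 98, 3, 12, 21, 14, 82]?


Sort ascending: [3, 12, 13, 14, 21, 39, 82, 98]
The 5th element (1-indexed) is at index 4.
Value = 21
Final answer: 21


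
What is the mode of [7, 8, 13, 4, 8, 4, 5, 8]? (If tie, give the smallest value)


Count the frequency of each value:
  4 appears 2 time(s)
  5 appears 1 time(s)
  7 appears 1 time(s)
  8 appears 3 time(s)
  13 appears 1 time(s)
Maximum frequency is 3.
Only 8 reaches that frequency, so it is the mode.
Final answer: 8


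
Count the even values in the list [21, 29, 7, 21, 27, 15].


Check each element:
  21 is odd
  29 is odd
  7 is odd
  21 is odd
  27 is odd
  15 is odd
Evens: []
Count of evens = 0
Final answer: 0


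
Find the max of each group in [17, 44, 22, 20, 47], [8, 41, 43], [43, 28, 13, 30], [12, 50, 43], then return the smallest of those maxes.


Find max of each group:
  Group 1: [17, 44, 22, 20, 47] -> max = 47
  Group 2: [8, 41, 43] -> max = 43
  Group 3: [43, 28, 13, 30] -> max = 43
  Group 4: [12, 50, 43] -> max = 50
Maxes: [47, 43, 43, 50]
Minimum of maxes = 43
Final answer: 43


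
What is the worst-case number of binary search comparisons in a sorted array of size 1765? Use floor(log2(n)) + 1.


Binary search halves the search space each step.
Maximum comparisons = floor(log2(1765)) + 1
log2(1765) = 10.7855
floor(log2(1765)) = 10, so 10 + 1 = 11
Final answer: 11


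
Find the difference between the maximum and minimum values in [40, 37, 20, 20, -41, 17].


Maximum value: 40
Minimum value: -41
Range = 40 - (-41) = 81
Final answer: 81


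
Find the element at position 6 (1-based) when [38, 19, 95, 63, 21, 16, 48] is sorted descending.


Sort descending: [95, 63, 48, 38, 21, 19, 16]
The 6th element (1-indexed) is at index 5.
Value = 19
Final answer: 19


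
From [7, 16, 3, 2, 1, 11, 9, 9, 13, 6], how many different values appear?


List all unique values:
Distinct values: [1, 2, 3, 6, 7, 9, 11, 13, 16]
Count = 9
Final answer: 9


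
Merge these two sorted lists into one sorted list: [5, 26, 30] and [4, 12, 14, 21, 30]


List A: [5, 26, 30]
List B: [4, 12, 14, 21, 30]
Repeatedly compare the front elements and take the smaller:
  5 vs 4 -> take 4
  5 vs 12 -> take 5
  26 vs 12 -> take 12
  26 vs 14 -> take 14
  26 vs 21 -> take 21
  26 vs 30 -> take 26
  30 vs 30 -> take 30
  A is exhausted; append the rest of B: [30]
Final answer: [4, 5, 12, 14, 21, 26, 30, 30]


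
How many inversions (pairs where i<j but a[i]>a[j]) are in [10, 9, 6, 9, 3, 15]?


For each element, count the later elements that are smaller than it:
  10 (index 0): smaller elements after it = [9, 6, 9, 3] -> 4
  9 (index 1): smaller elements after it = [6, 3] -> 2
  6 (index 2): smaller elements after it = [3] -> 1
  9 (index 3): smaller elements after it = [3] -> 1
  3 (index 4): smaller elements after it = [] -> 0
Total inversions = 4 + 2 + 1 + 1 + 0 = 8
Final answer: 8


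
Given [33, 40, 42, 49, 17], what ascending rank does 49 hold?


Sort ascending: [17, 33, 40, 42, 49]
Find 49 in the sorted list.
49 is at position 5 (1-indexed).
Final answer: 5


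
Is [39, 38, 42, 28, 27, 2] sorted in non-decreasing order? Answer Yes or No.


Check consecutive pairs:
  39 <= 38? False
  38 <= 42? True
  42 <= 28? False
  28 <= 27? False
  27 <= 2? False
4 consecutive pair(s) are out of order, so the list is not sorted.
Final answer: No


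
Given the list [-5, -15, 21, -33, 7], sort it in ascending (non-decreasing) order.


Original list: [-5, -15, 21, -33, 7]
Repeatedly take the smallest remaining element:
  Remaining [-5, -15, 21, -33, 7] -> smallest is -33
  Remaining [-5, -15, 21, 7] -> smallest is -15
  Remaining [-5, 21, 7] -> smallest is -5
  Remaining [21, 7] -> smallest is 7
  Remaining [21] -> smallest is 21
Collecting the picks in order gives the sorted list.
Final answer: [-33, -15, -5, 7, 21]


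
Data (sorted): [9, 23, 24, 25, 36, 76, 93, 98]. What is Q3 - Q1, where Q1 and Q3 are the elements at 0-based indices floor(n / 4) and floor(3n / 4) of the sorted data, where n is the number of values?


The data has n = 8 elements.
Q1 index = floor(8 / 4) = floor(2) = 2; Q3 index = floor(3 * 8 / 4) = floor(6) = 6
Q1 = element at index 2 = 24
Q3 = element at index 6 = 93
IQR = 93 - 24 = 69
Final answer: 69


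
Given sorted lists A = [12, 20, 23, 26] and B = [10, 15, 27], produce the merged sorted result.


List A: [12, 20, 23, 26]
List B: [10, 15, 27]
Repeatedly compare the front elements and take the smaller:
  12 vs 10 -> take 10
  12 vs 15 -> take 12
  20 vs 15 -> take 15
  20 vs 27 -> take 20
  23 vs 27 -> take 23
  26 vs 27 -> take 26
  A is exhausted; append the rest of B: [27]
Final answer: [10, 12, 15, 20, 23, 26, 27]


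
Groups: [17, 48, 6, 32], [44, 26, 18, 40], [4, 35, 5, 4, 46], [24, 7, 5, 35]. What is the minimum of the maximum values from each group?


Find max of each group:
  Group 1: [17, 48, 6, 32] -> max = 48
  Group 2: [44, 26, 18, 40] -> max = 44
  Group 3: [4, 35, 5, 4, 46] -> max = 46
  Group 4: [24, 7, 5, 35] -> max = 35
Maxes: [48, 44, 46, 35]
Minimum of maxes = 35
Final answer: 35


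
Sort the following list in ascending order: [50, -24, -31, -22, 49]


Original list: [50, -24, -31, -22, 49]
Repeatedly take the smallest remaining element:
  Remaining [50, -24, -31, -22, 49] -> smallest is -31
  Remaining [50, -24, -22, 49] -> smallest is -24
  Remaining [50, -22, 49] -> smallest is -22
  Remaining [50, 49] -> smallest is 49
  Remaining [50] -> smallest is 50
Collecting the picks in order gives the sorted list.
Final answer: [-31, -24, -22, 49, 50]


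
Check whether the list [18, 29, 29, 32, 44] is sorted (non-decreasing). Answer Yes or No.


Check consecutive pairs:
  18 <= 29? True
  29 <= 29? True
  29 <= 32? True
  32 <= 44? True
Every consecutive pair is in order, so the list is non-decreasing.
Final answer: Yes


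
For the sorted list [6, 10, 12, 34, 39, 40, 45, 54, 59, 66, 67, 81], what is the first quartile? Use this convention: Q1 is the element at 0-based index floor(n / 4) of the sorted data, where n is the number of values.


The list has n = 12 elements.
Q1 index = floor(12 / 4) = floor(3) = 3
Counting from index 0 in the sorted data, the element at index 3 is 34.
Final answer: 34


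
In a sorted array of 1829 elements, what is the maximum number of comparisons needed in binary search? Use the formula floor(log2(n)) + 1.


Binary search halves the search space each step.
Maximum comparisons = floor(log2(1829)) + 1
log2(1829) = 10.8368
floor(log2(1829)) = 10, so 10 + 1 = 11
Final answer: 11


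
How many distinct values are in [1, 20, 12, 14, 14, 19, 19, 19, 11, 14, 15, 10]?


List all unique values:
Distinct values: [1, 10, 11, 12, 14, 15, 19, 20]
Count = 8
Final answer: 8


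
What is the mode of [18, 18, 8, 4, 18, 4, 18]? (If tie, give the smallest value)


Count the frequency of each value:
  4 appears 2 time(s)
  8 appears 1 time(s)
  18 appears 4 time(s)
Maximum frequency is 4.
Only 18 reaches that frequency, so it is the mode.
Final answer: 18


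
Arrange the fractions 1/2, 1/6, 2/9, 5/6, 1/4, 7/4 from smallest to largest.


Convert to decimal for comparison:
  1/2 = 0.5
  1/6 = 0.1667
  2/9 = 0.2222
  5/6 = 0.8333
  1/4 = 0.25
  7/4 = 1.75
Decimals in increasing order: 0.1667 < 0.2222 < 0.25 < 0.5 < 0.8333 < 1.75
Writing each back as its fraction gives the sorted order.
Final answer: 1/6, 2/9, 1/4, 1/2, 5/6, 7/4


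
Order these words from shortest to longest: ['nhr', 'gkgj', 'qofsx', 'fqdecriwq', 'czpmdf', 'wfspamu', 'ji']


Compute lengths:
  'nhr' has length 3
  'gkgj' has length 4
  'qofsx' has length 5
  'fqdecriwq' has length 9
  'czpmdf' has length 6
  'wfspamu' has length 7
  'ji' has length 2
Lengths in increasing order: 2 < 3 < 4 < 5 < 6 < 7 < 9
Listing the words in that order gives the answer.
Final answer: ['ji', 'nhr', 'gkgj', 'qofsx', 'czpmdf', 'wfspamu', 'fqdecriwq']


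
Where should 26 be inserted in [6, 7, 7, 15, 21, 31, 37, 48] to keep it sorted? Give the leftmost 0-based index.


List is sorted: [6, 7, 7, 15, 21, 31, 37, 48]
We need the leftmost position where 26 can be inserted, i.e. the first index whose element is >= 26 (or the end of the list if none is).
Binary search with low=0, high=8 (0-based indices):
  low=0, high=8, mid=4: a[4]=21 < 26, so low = 5
  low=5, high=8, mid=6: a[6]=37 >= 26, so high = 6
  low=5, high=6, mid=5: a[5]=31 >= 26, so high = 5
Now low = high = 5, so the insertion index is 5.
Final answer: 5


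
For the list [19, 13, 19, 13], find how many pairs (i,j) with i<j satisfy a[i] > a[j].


For each element, count the later elements that are smaller than it:
  19 (index 0): smaller elements after it = [13, 13] -> 2
  13 (index 1): smaller elements after it = [] -> 0
  19 (index 2): smaller elements after it = [13] -> 1
Total inversions = 2 + 0 + 1 = 3
Final answer: 3


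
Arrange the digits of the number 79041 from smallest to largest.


The number 79041 has digits: 7, 9, 0, 4, 1
Sorted: 0, 1, 4, 7, 9
Joining the sorted digits gives the result.
Final answer: 01479


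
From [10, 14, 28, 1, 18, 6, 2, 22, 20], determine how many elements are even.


Check each element:
  10 is even
  14 is even
  28 is even
  1 is odd
  18 is even
  6 is even
  2 is even
  22 is even
  20 is even
Evens: [10, 14, 28, 18, 6, 2, 22, 20]
Count of evens = 8
Final answer: 8


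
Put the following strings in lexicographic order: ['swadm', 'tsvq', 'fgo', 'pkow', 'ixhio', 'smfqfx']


Compare strings character by character (the first differing letter decides):
  'fgo' < 'ixhio' since 'f' < 'i' at position 1
  'ixhio' < 'pkow' since 'i' < 'p' at position 1
  'pkow' < 'smfqfx' since 'p' < 's' at position 1
  'smfqfx' < 'swadm' since 'm' < 'w' at position 2
  'swadm' < 'tsvq' since 's' < 't' at position 1
Chaining these comparisons gives the alphabetical order.
Final answer: ['fgo', 'ixhio', 'pkow', 'smfqfx', 'swadm', 'tsvq']


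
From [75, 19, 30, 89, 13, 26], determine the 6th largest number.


Sort descending: [89, 75, 30, 26, 19, 13]
The 6th element (1-indexed) is at index 5.
Value = 13
Final answer: 13
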